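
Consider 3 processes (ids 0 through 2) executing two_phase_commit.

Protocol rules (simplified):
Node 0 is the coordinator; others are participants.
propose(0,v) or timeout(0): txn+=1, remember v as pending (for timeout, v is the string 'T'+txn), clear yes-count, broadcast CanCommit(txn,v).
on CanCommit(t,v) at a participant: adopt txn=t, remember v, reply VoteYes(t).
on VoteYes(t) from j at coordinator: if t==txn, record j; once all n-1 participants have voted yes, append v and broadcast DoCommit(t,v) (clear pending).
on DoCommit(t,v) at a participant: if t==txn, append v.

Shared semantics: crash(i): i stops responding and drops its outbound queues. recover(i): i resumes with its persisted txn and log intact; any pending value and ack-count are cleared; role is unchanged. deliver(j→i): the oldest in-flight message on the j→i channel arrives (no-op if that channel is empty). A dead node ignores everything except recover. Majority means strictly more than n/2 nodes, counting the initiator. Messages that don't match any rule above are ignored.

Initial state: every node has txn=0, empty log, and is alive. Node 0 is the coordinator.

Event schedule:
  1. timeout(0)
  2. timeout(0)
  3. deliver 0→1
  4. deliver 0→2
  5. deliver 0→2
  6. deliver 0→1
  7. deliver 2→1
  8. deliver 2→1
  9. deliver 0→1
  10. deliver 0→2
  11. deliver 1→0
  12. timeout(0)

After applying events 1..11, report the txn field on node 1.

2

[1] timeout(0) → N0(coor t1 [-])
[2] timeout(0) → N0(coor t2 [-])
[3] deliver 0→1 → N1(part t1 [-])
[4] deliver 0→2 → N2(part t1 [-])
[5] deliver 0→2 → N2(part t2 [-])
[6] deliver 0→1 → N1(part t2 [-])
[7] deliver 2→1 → ∅
[8] deliver 2→1 → ∅
[9] deliver 0→1 → ∅
[10] deliver 0→2 → ∅
[11] deliver 1→0 → ∅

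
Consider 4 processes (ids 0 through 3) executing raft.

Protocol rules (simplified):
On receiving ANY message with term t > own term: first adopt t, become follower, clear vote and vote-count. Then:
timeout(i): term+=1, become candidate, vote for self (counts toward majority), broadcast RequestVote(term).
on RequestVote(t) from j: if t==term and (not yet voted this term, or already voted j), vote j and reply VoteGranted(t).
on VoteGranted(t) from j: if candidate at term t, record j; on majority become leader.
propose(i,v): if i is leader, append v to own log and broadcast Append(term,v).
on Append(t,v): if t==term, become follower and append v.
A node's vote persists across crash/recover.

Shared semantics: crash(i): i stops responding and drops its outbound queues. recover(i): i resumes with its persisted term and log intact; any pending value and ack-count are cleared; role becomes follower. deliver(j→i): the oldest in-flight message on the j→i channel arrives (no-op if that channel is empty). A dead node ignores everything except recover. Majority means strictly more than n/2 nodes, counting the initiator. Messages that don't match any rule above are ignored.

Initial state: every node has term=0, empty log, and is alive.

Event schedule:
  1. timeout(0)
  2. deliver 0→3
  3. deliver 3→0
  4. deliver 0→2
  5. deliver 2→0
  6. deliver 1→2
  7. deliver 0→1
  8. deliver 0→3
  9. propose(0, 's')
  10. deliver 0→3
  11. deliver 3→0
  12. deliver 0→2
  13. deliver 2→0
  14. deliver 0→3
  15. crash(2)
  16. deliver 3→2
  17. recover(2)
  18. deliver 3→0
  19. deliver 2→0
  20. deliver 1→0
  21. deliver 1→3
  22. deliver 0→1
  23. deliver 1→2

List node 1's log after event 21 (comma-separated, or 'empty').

empty

after 1 — timeout(0): n0:cand/t1/[-]
after 2 — deliver 0→3: n3:foll/t1/[-]
after 3 — deliver 3→0: ·
after 4 — deliver 0→2: n2:foll/t1/[-]
after 5 — deliver 2→0: n0:lead/t1/[-]
after 6 — deliver 1→2: ·
after 7 — deliver 0→1: n1:foll/t1/[-]
after 8 — deliver 0→3: ·
after 9 — propose(0,'s'): n0:lead/t1/[s]
after 10 — deliver 0→3: n3:foll/t1/[s]
after 11 — deliver 3→0: ·
after 12 — deliver 0→2: n2:foll/t1/[s]
after 13 — deliver 2→0: ·
after 14 — deliver 0→3: ·
after 15 — crash(2): n2:✗foll/t1/[s]
after 16 — deliver 3→2: ·
after 17 — recover(2): n2:foll/t1/[s]
after 18 — deliver 3→0: ·
after 19 — deliver 2→0: ·
after 20 — deliver 1→0: ·
after 21 — deliver 1→3: ·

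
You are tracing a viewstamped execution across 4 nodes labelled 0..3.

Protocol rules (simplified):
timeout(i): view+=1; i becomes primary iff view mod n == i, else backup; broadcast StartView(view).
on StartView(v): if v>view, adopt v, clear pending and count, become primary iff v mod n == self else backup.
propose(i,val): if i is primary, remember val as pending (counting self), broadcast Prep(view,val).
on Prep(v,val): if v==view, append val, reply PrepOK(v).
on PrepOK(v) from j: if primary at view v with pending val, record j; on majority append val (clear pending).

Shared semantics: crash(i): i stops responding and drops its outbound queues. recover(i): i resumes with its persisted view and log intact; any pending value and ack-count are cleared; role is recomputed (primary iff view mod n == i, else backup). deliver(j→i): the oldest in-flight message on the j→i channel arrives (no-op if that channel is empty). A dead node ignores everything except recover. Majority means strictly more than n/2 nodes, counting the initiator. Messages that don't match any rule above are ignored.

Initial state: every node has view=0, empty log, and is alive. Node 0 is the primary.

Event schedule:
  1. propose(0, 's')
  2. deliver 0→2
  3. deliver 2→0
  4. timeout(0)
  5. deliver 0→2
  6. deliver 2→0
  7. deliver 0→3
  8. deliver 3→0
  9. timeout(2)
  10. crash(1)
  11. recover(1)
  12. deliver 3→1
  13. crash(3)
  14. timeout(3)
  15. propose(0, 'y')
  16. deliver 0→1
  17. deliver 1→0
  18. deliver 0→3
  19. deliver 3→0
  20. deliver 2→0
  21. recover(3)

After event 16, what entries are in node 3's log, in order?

s

[1] propose(0,'s') → ∅
[2] deliver 0→2 → N2(back v0 [s])
[3] deliver 2→0 → ∅
[4] timeout(0) → N0(back v1 [-])
[5] deliver 0→2 → N2(back v1 [s])
[6] deliver 2→0 → ∅
[7] deliver 0→3 → N3(back v0 [s])
[8] deliver 3→0 → ∅
[9] timeout(2) → N2(prim v2 [s])
[10] crash(1) → N1(✗back v0 [-])
[11] recover(1) → N1(back v0 [-])
[12] deliver 3→1 → ∅
[13] crash(3) → N3(✗back v0 [s])
[14] timeout(3) → ∅
[15] propose(0,'y') → ∅
[16] deliver 0→1 → N1(back v0 [s])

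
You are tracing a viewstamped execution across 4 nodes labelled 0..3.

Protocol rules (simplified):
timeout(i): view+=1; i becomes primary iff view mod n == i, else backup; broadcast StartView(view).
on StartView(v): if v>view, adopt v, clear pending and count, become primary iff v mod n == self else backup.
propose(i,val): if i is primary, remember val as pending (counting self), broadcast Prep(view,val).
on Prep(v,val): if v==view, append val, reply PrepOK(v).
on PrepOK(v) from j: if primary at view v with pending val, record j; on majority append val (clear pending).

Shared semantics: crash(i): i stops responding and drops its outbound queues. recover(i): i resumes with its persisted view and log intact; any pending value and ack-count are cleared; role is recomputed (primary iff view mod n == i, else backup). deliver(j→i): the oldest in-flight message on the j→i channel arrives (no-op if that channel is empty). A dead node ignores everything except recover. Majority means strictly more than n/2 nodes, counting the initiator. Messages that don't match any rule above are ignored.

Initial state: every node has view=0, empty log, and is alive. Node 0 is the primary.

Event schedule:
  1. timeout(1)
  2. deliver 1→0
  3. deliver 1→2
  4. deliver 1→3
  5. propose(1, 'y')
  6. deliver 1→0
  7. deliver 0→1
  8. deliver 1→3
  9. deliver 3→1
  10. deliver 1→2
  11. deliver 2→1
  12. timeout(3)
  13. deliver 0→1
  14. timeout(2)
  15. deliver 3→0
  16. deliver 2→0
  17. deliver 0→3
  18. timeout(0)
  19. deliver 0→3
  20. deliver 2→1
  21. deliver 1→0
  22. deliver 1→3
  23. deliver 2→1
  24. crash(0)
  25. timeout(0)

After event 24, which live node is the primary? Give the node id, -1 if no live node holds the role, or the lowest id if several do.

2

[1] timeout(1) → N1(prim v1 [-])
[2] deliver 1→0 → N0(back v1 [-])
[3] deliver 1→2 → N2(back v1 [-])
[4] deliver 1→3 → N3(back v1 [-])
[5] propose(1,'y') → ∅
[6] deliver 1→0 → N0(back v1 [y])
[7] deliver 0→1 → ∅
[8] deliver 1→3 → N3(back v1 [y])
[9] deliver 3→1 → N1(prim v1 [y])
[10] deliver 1→2 → N2(back v1 [y])
[11] deliver 2→1 → ∅
[12] timeout(3) → N3(back v2 [y])
[13] deliver 0→1 → ∅
[14] timeout(2) → N2(prim v2 [y])
[15] deliver 3→0 → N0(back v2 [y])
[16] deliver 2→0 → ∅
[17] deliver 0→3 → ∅
[18] timeout(0) → N0(back v3 [y])
[19] deliver 0→3 → N3(prim v3 [y])
[20] deliver 2→1 → N1(back v2 [y])
[21] deliver 1→0 → ∅
[22] deliver 1→3 → ∅
[23] deliver 2→1 → ∅
[24] crash(0) → N0(✗back v3 [y])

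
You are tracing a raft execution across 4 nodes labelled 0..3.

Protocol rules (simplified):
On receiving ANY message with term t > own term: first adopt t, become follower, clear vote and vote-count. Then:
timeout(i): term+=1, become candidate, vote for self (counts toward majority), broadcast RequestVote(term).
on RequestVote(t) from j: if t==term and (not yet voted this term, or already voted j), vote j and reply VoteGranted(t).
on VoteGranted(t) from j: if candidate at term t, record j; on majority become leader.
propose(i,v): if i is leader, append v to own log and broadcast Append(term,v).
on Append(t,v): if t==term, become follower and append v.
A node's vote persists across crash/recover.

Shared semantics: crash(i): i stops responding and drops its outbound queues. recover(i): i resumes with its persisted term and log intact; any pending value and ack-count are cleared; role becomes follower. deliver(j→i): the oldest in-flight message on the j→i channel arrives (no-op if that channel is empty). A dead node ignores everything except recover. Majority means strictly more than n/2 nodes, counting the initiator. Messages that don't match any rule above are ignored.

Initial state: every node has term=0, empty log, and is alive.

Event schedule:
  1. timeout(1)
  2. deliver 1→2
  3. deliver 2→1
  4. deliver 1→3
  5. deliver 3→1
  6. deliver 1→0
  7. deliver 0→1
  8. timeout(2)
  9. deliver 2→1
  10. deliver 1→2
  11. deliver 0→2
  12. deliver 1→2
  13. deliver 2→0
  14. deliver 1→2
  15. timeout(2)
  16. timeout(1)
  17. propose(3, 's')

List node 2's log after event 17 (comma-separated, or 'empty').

empty

after 1 — timeout(1): n1:cand/t1/[-]
after 2 — deliver 1→2: n2:foll/t1/[-]
after 3 — deliver 2→1: ·
after 4 — deliver 1→3: n3:foll/t1/[-]
after 5 — deliver 3→1: n1:lead/t1/[-]
after 6 — deliver 1→0: n0:foll/t1/[-]
after 7 — deliver 0→1: ·
after 8 — timeout(2): n2:cand/t2/[-]
after 9 — deliver 2→1: n1:foll/t2/[-]
after 10 — deliver 1→2: ·
after 11 — deliver 0→2: ·
after 12 — deliver 1→2: ·
after 13 — deliver 2→0: n0:foll/t2/[-]
after 14 — deliver 1→2: ·
after 15 — timeout(2): n2:cand/t3/[-]
after 16 — timeout(1): n1:cand/t3/[-]
after 17 — propose(3,'s'): ·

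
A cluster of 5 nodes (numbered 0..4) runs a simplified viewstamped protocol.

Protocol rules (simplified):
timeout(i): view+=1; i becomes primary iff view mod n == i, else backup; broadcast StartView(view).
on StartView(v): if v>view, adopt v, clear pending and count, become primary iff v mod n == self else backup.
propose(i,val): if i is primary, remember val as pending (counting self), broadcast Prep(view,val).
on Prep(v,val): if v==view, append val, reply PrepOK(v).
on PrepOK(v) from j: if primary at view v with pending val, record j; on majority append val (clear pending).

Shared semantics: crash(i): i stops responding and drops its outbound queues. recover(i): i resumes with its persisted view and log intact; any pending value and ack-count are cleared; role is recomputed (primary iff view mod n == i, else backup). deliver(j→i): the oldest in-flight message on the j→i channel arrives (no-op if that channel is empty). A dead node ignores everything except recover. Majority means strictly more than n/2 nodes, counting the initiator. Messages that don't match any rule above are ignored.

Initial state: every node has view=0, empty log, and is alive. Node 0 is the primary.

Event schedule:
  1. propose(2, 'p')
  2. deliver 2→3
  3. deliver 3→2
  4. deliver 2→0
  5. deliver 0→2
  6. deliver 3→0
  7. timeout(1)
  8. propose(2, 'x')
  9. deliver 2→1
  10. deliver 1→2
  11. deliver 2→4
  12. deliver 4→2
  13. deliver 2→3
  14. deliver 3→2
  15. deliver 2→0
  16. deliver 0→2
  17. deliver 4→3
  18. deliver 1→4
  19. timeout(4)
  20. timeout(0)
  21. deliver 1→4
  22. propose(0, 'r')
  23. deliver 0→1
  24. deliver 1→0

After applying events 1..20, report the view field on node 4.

2

after 1 — propose(2,'p'): ·
after 2 — deliver 2→3: ·
after 3 — deliver 3→2: ·
after 4 — deliver 2→0: ·
after 5 — deliver 0→2: ·
after 6 — deliver 3→0: ·
after 7 — timeout(1): n1:prim/v1/[-]
after 8 — propose(2,'x'): ·
after 9 — deliver 2→1: ·
after 10 — deliver 1→2: n2:back/v1/[-]
after 11 — deliver 2→4: ·
after 12 — deliver 4→2: ·
after 13 — deliver 2→3: ·
after 14 — deliver 3→2: ·
after 15 — deliver 2→0: ·
after 16 — deliver 0→2: ·
after 17 — deliver 4→3: ·
after 18 — deliver 1→4: n4:back/v1/[-]
after 19 — timeout(4): n4:back/v2/[-]
after 20 — timeout(0): n0:back/v1/[-]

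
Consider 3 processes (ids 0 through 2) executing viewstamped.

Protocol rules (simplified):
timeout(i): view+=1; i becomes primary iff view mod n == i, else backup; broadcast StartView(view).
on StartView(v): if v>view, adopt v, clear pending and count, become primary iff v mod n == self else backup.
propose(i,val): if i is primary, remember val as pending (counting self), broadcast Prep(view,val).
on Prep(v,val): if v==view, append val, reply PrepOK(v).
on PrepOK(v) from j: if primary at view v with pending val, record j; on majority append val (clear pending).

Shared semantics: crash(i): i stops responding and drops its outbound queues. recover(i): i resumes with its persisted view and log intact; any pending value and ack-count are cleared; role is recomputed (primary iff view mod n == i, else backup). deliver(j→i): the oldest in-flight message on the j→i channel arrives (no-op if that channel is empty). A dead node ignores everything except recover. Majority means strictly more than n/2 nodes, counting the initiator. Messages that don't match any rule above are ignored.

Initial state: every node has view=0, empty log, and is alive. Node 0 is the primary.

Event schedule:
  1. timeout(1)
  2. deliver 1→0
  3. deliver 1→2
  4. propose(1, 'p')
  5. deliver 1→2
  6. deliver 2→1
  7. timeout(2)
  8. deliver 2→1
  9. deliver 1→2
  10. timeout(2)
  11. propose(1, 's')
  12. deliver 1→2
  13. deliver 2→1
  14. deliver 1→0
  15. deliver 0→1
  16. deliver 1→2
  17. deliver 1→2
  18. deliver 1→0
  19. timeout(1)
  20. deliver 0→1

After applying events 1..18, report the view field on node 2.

3

e1 timeout(1): 1[prim,v=1,-]
e2 deliver 1→0: 0[back,v=1,-]
e3 deliver 1→2: 2[back,v=1,-]
e4 propose(1,'p'): ·
e5 deliver 1→2: 2[back,v=1,p]
e6 deliver 2→1: 1[prim,v=1,p]
e7 timeout(2): 2[prim,v=2,p]
e8 deliver 2→1: 1[back,v=2,p]
e9 deliver 1→2: ·
e10 timeout(2): 2[back,v=3,p]
e11 propose(1,'s'): ·
e12 deliver 1→2: ·
e13 deliver 2→1: 1[back,v=3,p]
e14 deliver 1→0: 0[back,v=1,p]
e15 deliver 0→1: ·
e16 deliver 1→2: ·
e17 deliver 1→2: ·
e18 deliver 1→0: ·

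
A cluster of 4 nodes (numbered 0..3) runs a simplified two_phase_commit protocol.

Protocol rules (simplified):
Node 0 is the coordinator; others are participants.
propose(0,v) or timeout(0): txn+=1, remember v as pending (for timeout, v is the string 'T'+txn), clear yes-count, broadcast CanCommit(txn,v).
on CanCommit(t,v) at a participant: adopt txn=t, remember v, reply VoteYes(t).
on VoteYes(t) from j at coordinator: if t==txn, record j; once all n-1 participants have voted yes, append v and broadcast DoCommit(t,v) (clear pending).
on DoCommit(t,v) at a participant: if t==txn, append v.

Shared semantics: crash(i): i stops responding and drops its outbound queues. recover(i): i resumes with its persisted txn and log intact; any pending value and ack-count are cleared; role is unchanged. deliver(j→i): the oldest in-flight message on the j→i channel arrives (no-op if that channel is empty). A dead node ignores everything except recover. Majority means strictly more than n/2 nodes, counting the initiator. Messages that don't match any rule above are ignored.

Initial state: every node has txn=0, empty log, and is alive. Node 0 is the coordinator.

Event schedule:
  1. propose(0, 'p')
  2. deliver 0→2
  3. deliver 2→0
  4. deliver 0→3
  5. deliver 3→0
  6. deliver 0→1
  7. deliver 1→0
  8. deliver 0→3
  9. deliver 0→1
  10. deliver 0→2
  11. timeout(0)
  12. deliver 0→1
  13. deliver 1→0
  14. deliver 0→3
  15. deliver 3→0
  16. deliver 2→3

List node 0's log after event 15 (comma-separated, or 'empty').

p

after 1 — propose(0,'p'): n0:coor/t1/[-]
after 2 — deliver 0→2: n2:part/t1/[-]
after 3 — deliver 2→0: ·
after 4 — deliver 0→3: n3:part/t1/[-]
after 5 — deliver 3→0: ·
after 6 — deliver 0→1: n1:part/t1/[-]
after 7 — deliver 1→0: n0:coor/t1/[p]
after 8 — deliver 0→3: n3:part/t1/[p]
after 9 — deliver 0→1: n1:part/t1/[p]
after 10 — deliver 0→2: n2:part/t1/[p]
after 11 — timeout(0): n0:coor/t2/[p]
after 12 — deliver 0→1: n1:part/t2/[p]
after 13 — deliver 1→0: ·
after 14 — deliver 0→3: n3:part/t2/[p]
after 15 — deliver 3→0: ·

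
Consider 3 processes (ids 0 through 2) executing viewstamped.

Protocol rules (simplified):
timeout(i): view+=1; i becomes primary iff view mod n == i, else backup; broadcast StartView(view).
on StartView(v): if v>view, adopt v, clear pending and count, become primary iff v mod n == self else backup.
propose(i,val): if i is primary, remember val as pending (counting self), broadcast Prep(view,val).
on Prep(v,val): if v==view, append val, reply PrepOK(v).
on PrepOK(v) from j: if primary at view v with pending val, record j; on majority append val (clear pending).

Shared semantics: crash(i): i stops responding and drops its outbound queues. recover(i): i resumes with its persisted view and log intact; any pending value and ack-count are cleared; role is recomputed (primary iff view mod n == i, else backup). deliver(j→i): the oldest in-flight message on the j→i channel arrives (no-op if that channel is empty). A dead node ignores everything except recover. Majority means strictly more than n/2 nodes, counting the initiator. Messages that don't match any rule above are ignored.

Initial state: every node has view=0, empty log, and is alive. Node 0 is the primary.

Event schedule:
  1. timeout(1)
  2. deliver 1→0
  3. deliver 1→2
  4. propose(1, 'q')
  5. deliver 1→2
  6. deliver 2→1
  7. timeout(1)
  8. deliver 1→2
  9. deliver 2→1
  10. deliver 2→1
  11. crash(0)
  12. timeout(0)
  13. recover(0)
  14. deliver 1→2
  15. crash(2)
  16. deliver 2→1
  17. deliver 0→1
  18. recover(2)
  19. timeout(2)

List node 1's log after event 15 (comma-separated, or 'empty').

1. timeout(1):  <1:prim v1 ->
2. deliver 1→0:  <0:back v1 ->
3. deliver 1→2:  <2:back v1 ->
4. propose(1,'q'):  nop
5. deliver 1→2:  <2:back v1 q>
6. deliver 2→1:  <1:prim v1 q>
7. timeout(1):  <1:back v2 q>
8. deliver 1→2:  <2:prim v2 q>
9. deliver 2→1:  nop
10. deliver 2→1:  nop
11. crash(0):  <0:✗back v1 ->
12. timeout(0):  nop
13. recover(0):  <0:back v1 ->
14. deliver 1→2:  nop
15. crash(2):  <2:✗prim v2 q>

q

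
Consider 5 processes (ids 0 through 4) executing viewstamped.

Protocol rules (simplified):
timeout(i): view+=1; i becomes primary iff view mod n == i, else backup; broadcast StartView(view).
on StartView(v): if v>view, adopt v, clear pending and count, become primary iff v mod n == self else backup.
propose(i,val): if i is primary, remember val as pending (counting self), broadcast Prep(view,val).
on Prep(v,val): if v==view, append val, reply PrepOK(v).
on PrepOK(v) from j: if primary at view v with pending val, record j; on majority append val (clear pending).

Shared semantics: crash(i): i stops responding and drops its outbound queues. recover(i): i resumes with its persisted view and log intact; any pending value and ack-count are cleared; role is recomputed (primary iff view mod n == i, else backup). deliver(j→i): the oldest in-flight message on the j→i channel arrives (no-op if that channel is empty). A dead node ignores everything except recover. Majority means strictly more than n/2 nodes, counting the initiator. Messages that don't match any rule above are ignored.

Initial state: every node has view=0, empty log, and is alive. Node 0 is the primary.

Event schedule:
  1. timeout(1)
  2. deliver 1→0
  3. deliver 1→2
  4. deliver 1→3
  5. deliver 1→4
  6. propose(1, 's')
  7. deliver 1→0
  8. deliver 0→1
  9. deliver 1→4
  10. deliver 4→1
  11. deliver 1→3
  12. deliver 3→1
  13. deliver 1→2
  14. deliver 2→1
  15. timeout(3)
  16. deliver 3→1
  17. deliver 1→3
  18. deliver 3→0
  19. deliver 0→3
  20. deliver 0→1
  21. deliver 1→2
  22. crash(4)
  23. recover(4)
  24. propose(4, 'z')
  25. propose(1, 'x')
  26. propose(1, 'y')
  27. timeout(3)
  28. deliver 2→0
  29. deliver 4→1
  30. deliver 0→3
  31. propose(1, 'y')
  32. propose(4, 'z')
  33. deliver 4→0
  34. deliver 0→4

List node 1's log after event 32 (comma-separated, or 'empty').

[1] timeout(1) → N1(prim v1 [-])
[2] deliver 1→0 → N0(back v1 [-])
[3] deliver 1→2 → N2(back v1 [-])
[4] deliver 1→3 → N3(back v1 [-])
[5] deliver 1→4 → N4(back v1 [-])
[6] propose(1,'s') → ∅
[7] deliver 1→0 → N0(back v1 [s])
[8] deliver 0→1 → ∅
[9] deliver 1→4 → N4(back v1 [s])
[10] deliver 4→1 → N1(prim v1 [s])
[11] deliver 1→3 → N3(back v1 [s])
[12] deliver 3→1 → ∅
[13] deliver 1→2 → N2(back v1 [s])
[14] deliver 2→1 → ∅
[15] timeout(3) → N3(back v2 [s])
[16] deliver 3→1 → N1(back v2 [s])
[17] deliver 1→3 → ∅
[18] deliver 3→0 → N0(back v2 [s])
[19] deliver 0→3 → ∅
[20] deliver 0→1 → ∅
[21] deliver 1→2 → ∅
[22] crash(4) → N4(✗back v1 [s])
[23] recover(4) → N4(back v1 [s])
[24] propose(4,'z') → ∅
[25] propose(1,'x') → ∅
[26] propose(1,'y') → ∅
[27] timeout(3) → N3(prim v3 [s])
[28] deliver 2→0 → ∅
[29] deliver 4→1 → ∅
[30] deliver 0→3 → ∅
[31] propose(1,'y') → ∅
[32] propose(4,'z') → ∅

s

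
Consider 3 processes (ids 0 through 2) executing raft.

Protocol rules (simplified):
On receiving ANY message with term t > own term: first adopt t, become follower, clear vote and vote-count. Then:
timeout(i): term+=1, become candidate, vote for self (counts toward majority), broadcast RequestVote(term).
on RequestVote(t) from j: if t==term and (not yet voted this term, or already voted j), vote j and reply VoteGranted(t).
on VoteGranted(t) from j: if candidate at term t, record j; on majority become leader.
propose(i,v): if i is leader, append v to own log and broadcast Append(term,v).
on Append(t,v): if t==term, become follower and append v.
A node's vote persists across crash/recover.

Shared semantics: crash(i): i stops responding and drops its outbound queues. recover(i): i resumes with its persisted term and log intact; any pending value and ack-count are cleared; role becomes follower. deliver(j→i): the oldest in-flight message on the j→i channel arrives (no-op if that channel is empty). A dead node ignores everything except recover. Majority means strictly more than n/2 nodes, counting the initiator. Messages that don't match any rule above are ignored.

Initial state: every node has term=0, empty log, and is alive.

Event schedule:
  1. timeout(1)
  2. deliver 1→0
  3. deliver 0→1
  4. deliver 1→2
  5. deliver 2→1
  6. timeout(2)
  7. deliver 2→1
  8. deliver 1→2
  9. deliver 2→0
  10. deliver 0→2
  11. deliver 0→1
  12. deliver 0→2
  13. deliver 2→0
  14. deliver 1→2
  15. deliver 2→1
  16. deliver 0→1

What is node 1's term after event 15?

2

[1] timeout(1) → N1(cand t1 [-])
[2] deliver 1→0 → N0(foll t1 [-])
[3] deliver 0→1 → N1(lead t1 [-])
[4] deliver 1→2 → N2(foll t1 [-])
[5] deliver 2→1 → ∅
[6] timeout(2) → N2(cand t2 [-])
[7] deliver 2→1 → N1(foll t2 [-])
[8] deliver 1→2 → N2(lead t2 [-])
[9] deliver 2→0 → N0(foll t2 [-])
[10] deliver 0→2 → ∅
[11] deliver 0→1 → ∅
[12] deliver 0→2 → ∅
[13] deliver 2→0 → ∅
[14] deliver 1→2 → ∅
[15] deliver 2→1 → ∅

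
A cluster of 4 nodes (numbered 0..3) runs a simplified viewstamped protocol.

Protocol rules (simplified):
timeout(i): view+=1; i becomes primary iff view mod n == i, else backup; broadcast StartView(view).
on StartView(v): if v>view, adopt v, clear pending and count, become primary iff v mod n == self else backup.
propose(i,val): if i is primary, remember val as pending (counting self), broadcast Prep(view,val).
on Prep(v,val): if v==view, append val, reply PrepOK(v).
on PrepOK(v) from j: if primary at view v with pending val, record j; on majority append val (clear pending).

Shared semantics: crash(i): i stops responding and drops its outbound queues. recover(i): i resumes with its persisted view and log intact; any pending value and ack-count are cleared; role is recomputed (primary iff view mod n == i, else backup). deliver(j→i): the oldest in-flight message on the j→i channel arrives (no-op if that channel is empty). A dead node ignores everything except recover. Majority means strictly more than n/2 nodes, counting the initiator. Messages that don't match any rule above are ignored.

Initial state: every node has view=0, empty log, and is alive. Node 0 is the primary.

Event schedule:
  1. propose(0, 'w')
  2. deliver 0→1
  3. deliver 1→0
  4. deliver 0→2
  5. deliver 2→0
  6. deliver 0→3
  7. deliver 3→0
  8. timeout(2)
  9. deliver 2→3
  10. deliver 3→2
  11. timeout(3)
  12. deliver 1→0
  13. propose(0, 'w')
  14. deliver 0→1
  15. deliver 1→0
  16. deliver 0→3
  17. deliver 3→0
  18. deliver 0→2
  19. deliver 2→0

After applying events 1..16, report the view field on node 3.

2

1. propose(0,'w'):  nop
2. deliver 0→1:  <1:back v0 w>
3. deliver 1→0:  nop
4. deliver 0→2:  <2:back v0 w>
5. deliver 2→0:  <0:prim v0 w>
6. deliver 0→3:  <3:back v0 w>
7. deliver 3→0:  nop
8. timeout(2):  <2:back v1 w>
9. deliver 2→3:  <3:back v1 w>
10. deliver 3→2:  nop
11. timeout(3):  <3:back v2 w>
12. deliver 1→0:  nop
13. propose(0,'w'):  nop
14. deliver 0→1:  <1:back v0 w,w>
15. deliver 1→0:  nop
16. deliver 0→3:  nop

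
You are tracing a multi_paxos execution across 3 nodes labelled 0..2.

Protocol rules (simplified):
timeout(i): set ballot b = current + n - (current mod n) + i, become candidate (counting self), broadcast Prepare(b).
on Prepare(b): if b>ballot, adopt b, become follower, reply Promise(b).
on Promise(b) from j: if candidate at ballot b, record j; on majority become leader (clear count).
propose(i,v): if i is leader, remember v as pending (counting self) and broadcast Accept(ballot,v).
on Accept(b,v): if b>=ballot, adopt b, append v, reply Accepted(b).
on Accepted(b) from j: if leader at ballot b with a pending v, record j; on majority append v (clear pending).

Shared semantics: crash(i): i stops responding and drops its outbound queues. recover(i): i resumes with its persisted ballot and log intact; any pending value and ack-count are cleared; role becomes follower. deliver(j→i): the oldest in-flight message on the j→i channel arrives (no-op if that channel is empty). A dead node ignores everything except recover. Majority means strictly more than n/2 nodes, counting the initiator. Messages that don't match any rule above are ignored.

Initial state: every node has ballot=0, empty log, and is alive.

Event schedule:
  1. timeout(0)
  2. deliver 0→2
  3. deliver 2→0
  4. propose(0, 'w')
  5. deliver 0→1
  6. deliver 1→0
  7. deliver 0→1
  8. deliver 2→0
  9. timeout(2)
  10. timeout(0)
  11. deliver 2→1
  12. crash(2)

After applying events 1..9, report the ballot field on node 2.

after 1 — timeout(0): n0:cand/b3/[-]
after 2 — deliver 0→2: n2:foll/b3/[-]
after 3 — deliver 2→0: n0:lead/b3/[-]
after 4 — propose(0,'w'): ·
after 5 — deliver 0→1: n1:foll/b3/[-]
after 6 — deliver 1→0: ·
after 7 — deliver 0→1: n1:foll/b3/[w]
after 8 — deliver 2→0: ·
after 9 — timeout(2): n2:cand/b8/[-]

8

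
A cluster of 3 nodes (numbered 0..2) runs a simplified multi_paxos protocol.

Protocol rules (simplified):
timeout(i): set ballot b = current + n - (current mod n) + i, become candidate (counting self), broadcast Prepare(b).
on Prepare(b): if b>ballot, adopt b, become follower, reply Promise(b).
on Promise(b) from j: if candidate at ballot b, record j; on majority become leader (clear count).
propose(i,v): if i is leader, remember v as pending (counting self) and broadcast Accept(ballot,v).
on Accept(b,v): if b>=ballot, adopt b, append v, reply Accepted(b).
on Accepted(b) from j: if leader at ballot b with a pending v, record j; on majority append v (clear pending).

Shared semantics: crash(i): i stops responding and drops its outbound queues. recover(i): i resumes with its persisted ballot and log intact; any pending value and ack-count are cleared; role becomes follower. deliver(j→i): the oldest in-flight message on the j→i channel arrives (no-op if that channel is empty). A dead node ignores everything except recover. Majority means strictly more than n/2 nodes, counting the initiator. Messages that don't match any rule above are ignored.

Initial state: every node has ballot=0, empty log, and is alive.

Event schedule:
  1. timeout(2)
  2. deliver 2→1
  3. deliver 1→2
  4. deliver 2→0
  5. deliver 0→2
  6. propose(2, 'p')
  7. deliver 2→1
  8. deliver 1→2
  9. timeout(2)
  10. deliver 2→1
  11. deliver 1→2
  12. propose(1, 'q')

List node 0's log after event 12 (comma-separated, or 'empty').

e1 timeout(2): 2[cand,b=5,-]
e2 deliver 2→1: 1[foll,b=5,-]
e3 deliver 1→2: 2[lead,b=5,-]
e4 deliver 2→0: 0[foll,b=5,-]
e5 deliver 0→2: ·
e6 propose(2,'p'): ·
e7 deliver 2→1: 1[foll,b=5,p]
e8 deliver 1→2: 2[lead,b=5,p]
e9 timeout(2): 2[cand,b=8,p]
e10 deliver 2→1: 1[foll,b=8,p]
e11 deliver 1→2: 2[lead,b=8,p]
e12 propose(1,'q'): ·

empty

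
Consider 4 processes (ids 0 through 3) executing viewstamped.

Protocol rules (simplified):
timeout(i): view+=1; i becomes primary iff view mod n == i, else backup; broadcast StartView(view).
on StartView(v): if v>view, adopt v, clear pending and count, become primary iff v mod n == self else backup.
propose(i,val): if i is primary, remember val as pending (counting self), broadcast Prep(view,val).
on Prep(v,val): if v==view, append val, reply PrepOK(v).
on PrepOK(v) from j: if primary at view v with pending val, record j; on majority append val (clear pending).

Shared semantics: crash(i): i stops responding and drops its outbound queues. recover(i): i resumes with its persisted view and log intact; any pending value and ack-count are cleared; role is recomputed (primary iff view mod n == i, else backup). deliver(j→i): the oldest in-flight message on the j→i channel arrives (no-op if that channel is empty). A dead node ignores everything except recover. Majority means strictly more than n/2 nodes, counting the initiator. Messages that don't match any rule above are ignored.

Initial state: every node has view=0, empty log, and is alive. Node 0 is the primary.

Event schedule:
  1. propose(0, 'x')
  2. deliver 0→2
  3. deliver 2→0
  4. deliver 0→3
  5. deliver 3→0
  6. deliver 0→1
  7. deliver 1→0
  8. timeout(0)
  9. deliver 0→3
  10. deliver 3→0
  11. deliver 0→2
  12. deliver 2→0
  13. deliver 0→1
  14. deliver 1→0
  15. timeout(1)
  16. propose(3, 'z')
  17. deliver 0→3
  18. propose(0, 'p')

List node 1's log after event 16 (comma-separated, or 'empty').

step 1 propose(0,'x'): —
step 2 deliver 0→2: 2={back,v=0,log=x}
step 3 deliver 2→0: —
step 4 deliver 0→3: 3={back,v=0,log=x}
step 5 deliver 3→0: 0={prim,v=0,log=x}
step 6 deliver 0→1: 1={back,v=0,log=x}
step 7 deliver 1→0: —
step 8 timeout(0): 0={back,v=1,log=x}
step 9 deliver 0→3: 3={back,v=1,log=x}
step 10 deliver 3→0: —
step 11 deliver 0→2: 2={back,v=1,log=x}
step 12 deliver 2→0: —
step 13 deliver 0→1: 1={prim,v=1,log=x}
step 14 deliver 1→0: —
step 15 timeout(1): 1={back,v=2,log=x}
step 16 propose(3,'z'): —

x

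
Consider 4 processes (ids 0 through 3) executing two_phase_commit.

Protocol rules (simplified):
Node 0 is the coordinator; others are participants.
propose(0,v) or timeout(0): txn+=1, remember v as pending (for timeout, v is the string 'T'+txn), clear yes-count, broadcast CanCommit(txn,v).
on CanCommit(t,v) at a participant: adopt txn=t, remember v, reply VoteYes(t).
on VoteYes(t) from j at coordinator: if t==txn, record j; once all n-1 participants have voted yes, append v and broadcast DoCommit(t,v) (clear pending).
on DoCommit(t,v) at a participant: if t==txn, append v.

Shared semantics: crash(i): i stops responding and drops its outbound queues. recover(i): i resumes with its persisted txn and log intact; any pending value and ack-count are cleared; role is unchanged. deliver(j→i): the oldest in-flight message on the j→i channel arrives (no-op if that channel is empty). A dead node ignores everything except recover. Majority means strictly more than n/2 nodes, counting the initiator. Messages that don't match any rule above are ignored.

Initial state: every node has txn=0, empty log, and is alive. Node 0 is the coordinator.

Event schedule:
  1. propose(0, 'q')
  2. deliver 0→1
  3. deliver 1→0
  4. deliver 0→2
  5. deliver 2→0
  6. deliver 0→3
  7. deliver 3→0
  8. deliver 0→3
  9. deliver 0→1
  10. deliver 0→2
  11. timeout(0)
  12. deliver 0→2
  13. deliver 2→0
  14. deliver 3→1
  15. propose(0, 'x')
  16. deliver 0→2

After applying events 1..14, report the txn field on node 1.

1

step 1 propose(0,'q'): 0={coor,t=1,log=-}
step 2 deliver 0→1: 1={part,t=1,log=-}
step 3 deliver 1→0: —
step 4 deliver 0→2: 2={part,t=1,log=-}
step 5 deliver 2→0: —
step 6 deliver 0→3: 3={part,t=1,log=-}
step 7 deliver 3→0: 0={coor,t=1,log=q}
step 8 deliver 0→3: 3={part,t=1,log=q}
step 9 deliver 0→1: 1={part,t=1,log=q}
step 10 deliver 0→2: 2={part,t=1,log=q}
step 11 timeout(0): 0={coor,t=2,log=q}
step 12 deliver 0→2: 2={part,t=2,log=q}
step 13 deliver 2→0: —
step 14 deliver 3→1: —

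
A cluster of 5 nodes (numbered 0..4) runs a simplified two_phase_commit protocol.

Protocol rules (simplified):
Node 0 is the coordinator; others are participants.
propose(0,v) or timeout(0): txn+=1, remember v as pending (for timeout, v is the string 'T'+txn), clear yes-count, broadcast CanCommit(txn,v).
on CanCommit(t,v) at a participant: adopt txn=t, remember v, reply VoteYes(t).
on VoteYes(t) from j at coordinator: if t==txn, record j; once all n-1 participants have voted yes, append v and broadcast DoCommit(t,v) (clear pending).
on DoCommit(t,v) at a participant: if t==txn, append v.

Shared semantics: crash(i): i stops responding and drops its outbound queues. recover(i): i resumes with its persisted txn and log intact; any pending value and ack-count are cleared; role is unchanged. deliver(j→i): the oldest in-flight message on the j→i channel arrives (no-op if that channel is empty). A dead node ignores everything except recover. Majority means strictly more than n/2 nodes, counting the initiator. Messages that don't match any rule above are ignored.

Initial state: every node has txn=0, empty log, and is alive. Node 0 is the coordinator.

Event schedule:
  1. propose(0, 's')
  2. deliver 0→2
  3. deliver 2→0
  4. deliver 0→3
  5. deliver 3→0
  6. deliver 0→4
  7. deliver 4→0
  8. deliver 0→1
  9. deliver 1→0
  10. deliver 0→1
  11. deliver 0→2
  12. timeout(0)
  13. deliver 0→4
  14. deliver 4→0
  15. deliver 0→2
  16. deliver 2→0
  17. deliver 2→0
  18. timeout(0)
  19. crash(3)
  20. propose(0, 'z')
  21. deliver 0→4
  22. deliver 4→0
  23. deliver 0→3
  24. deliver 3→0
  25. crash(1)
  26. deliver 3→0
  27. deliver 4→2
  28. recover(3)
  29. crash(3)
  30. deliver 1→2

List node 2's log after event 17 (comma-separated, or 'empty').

1. propose(0,'s'):  <0:coor t1 ->
2. deliver 0→2:  <2:part t1 ->
3. deliver 2→0:  nop
4. deliver 0→3:  <3:part t1 ->
5. deliver 3→0:  nop
6. deliver 0→4:  <4:part t1 ->
7. deliver 4→0:  nop
8. deliver 0→1:  <1:part t1 ->
9. deliver 1→0:  <0:coor t1 s>
10. deliver 0→1:  <1:part t1 s>
11. deliver 0→2:  <2:part t1 s>
12. timeout(0):  <0:coor t2 s>
13. deliver 0→4:  <4:part t1 s>
14. deliver 4→0:  nop
15. deliver 0→2:  <2:part t2 s>
16. deliver 2→0:  nop
17. deliver 2→0:  nop

s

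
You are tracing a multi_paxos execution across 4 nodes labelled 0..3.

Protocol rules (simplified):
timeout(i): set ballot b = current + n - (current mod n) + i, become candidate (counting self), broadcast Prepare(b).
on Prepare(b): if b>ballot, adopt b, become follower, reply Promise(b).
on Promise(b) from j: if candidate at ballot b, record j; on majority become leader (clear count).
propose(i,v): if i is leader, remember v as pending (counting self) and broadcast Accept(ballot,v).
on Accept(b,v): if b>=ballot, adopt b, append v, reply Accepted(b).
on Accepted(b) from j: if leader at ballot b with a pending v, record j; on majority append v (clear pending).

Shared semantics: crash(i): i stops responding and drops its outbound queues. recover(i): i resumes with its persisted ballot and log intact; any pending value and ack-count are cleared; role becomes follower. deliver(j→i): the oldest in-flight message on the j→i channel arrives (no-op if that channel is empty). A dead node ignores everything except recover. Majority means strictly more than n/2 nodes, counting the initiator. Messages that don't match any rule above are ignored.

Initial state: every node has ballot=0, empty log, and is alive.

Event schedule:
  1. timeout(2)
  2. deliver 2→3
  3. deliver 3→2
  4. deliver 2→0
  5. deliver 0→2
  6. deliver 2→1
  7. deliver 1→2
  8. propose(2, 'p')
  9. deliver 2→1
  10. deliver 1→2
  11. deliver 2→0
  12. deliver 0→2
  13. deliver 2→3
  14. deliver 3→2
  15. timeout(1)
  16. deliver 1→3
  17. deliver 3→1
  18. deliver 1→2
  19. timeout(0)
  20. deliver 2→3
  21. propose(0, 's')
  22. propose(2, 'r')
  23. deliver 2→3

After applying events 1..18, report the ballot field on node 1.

9

after 1 — timeout(2): n2:cand/b6/[-]
after 2 — deliver 2→3: n3:foll/b6/[-]
after 3 — deliver 3→2: ·
after 4 — deliver 2→0: n0:foll/b6/[-]
after 5 — deliver 0→2: n2:lead/b6/[-]
after 6 — deliver 2→1: n1:foll/b6/[-]
after 7 — deliver 1→2: ·
after 8 — propose(2,'p'): ·
after 9 — deliver 2→1: n1:foll/b6/[p]
after 10 — deliver 1→2: ·
after 11 — deliver 2→0: n0:foll/b6/[p]
after 12 — deliver 0→2: n2:lead/b6/[p]
after 13 — deliver 2→3: n3:foll/b6/[p]
after 14 — deliver 3→2: ·
after 15 — timeout(1): n1:cand/b9/[p]
after 16 — deliver 1→3: n3:foll/b9/[p]
after 17 — deliver 3→1: ·
after 18 — deliver 1→2: n2:foll/b9/[p]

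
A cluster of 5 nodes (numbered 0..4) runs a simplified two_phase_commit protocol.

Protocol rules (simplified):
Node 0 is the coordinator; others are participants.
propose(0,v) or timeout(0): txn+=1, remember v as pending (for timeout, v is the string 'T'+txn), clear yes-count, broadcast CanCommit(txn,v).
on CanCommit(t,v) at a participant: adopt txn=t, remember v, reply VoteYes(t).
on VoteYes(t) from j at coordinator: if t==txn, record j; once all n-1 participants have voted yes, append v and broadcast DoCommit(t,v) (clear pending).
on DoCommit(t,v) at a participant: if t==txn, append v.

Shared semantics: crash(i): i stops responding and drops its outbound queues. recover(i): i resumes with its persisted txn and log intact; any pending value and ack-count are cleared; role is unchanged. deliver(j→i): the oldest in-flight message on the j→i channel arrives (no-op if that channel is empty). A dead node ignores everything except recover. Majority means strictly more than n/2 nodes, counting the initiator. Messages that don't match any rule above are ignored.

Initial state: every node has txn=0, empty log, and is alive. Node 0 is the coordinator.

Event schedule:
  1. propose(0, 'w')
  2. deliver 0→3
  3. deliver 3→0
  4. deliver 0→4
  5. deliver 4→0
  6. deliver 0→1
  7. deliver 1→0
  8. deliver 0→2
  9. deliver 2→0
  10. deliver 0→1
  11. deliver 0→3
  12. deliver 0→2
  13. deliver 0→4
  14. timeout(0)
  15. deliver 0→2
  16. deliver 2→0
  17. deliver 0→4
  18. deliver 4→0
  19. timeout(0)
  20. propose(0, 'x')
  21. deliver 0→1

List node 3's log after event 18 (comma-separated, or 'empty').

step 1 propose(0,'w'): 0={coor,t=1,log=-}
step 2 deliver 0→3: 3={part,t=1,log=-}
step 3 deliver 3→0: —
step 4 deliver 0→4: 4={part,t=1,log=-}
step 5 deliver 4→0: —
step 6 deliver 0→1: 1={part,t=1,log=-}
step 7 deliver 1→0: —
step 8 deliver 0→2: 2={part,t=1,log=-}
step 9 deliver 2→0: 0={coor,t=1,log=w}
step 10 deliver 0→1: 1={part,t=1,log=w}
step 11 deliver 0→3: 3={part,t=1,log=w}
step 12 deliver 0→2: 2={part,t=1,log=w}
step 13 deliver 0→4: 4={part,t=1,log=w}
step 14 timeout(0): 0={coor,t=2,log=w}
step 15 deliver 0→2: 2={part,t=2,log=w}
step 16 deliver 2→0: —
step 17 deliver 0→4: 4={part,t=2,log=w}
step 18 deliver 4→0: —

w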